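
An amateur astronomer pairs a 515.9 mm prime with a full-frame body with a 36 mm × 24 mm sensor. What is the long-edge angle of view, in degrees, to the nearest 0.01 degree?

Angle of view α = 2·arctan(w/2f) with w = 36 mm and f = 515.9 mm.
w/2f = 0.03489; arctan(0.03489) ≈ 1.9983°, so α ≈ 3.9965°.

4.00°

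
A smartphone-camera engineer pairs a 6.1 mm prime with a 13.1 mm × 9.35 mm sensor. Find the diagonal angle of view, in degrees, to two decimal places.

Sensor diagonal = √(13.1² + 9.35²) = √259.0325 ≈ 16.0945 mm.
Angle of view α = 2·arctan(d/2f) with d = 16.0945 mm and f = 6.1 mm.
d/2f = 1.31922; arctan(1.31922) ≈ 52.8370°, so α ≈ 105.6740°.

105.67°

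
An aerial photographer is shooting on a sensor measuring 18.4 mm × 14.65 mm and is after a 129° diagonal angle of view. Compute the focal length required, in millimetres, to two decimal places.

5.61 mm

Sensor diagonal = √(18.4² + 14.65²) = √553.1825 ≈ 23.5198 mm.
From α = 2·arctan(d/2f) we get f = d / (2·tan(α/2)).
With d = 23.5198 mm and α/2 = 64.5°, tan(α/2) ≈ 2.09654, so f ≈ 23.5198 / 4.19309 ≈ 5.6092 mm.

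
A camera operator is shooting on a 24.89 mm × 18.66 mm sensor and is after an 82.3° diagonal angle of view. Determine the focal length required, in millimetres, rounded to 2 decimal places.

17.80 mm

Sensor diagonal = √(24.89² + 18.66²) = √967.7077 ≈ 31.1080 mm.
From α = 2·arctan(d/2f) we get f = d / (2·tan(α/2)).
With d = 31.1080 mm and α/2 = 41.15°, tan(α/2) ≈ 0.87389, so f ≈ 31.1080 / 1.74779 ≈ 17.7985 mm.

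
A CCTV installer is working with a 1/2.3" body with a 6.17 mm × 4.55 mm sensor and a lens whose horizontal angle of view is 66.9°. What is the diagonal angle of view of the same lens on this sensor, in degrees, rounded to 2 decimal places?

From the horizontal AOV: f = 6.17 / (2·tan(33.45°)) = 6.17 / 1.32126 ≈ 4.6698 mm.
Sensor diagonal = √(6.17² + 4.55²) = √58.7714 ≈ 7.6663 mm.
Diagonal AOV = 2·arctan(7.6663 / (2 × 4.6698)) = 2·arctan(0.82084) ≈ 78.7608°.

78.76°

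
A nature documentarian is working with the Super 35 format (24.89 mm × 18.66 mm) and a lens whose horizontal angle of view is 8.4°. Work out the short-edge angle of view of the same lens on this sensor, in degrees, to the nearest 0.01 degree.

From the horizontal AOV: f = 24.89 / (2·tan(4.2°)) = 24.89 / 0.14687 ≈ 169.4687 mm.
Short-edge AOV = 2·arctan(18.66 / (2 × 169.4687)) = 2·arctan(0.05505) ≈ 6.3024°.

6.30°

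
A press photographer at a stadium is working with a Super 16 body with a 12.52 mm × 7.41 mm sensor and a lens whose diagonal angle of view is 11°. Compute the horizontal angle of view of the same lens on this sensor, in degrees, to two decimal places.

9.47°

Sensor diagonal = √(12.52² + 7.41²) = √211.6585 ≈ 14.5485 mm.
From the diagonal AOV: f = 14.5485 / (2·tan(5.5°)) = 14.5485 / 0.19258 ≈ 75.5459 mm.
Horizontal AOV = 2·arctan(12.52 / (2 × 75.5459)) = 2·arctan(0.08286) ≈ 9.4738°.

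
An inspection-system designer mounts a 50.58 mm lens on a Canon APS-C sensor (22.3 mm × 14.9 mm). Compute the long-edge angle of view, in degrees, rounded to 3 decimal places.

24.863°

Angle of view α = 2·arctan(w/2f) with w = 22.3 mm and f = 50.58 mm.
w/2f = 0.22044; arctan(0.22044) ≈ 12.4316°, so α ≈ 24.8632°.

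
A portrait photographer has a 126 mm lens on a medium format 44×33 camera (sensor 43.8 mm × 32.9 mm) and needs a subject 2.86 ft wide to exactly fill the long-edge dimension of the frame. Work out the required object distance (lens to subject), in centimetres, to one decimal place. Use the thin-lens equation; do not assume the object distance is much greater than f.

263.4 cm

W: 2.86 ft × 304.8 mm/ft = 871.73 mm.
Magnification m = w/W = dᵢ/dₒ; combined with 1/f = 1/dₒ + 1/dᵢ this gives dₒ = f·(1 + W/w).
dₒ = 126 mm × (1 + 871.728/43.8) = 126 × 20.9025 ≈ 2633.711 mm = 263.371 cm.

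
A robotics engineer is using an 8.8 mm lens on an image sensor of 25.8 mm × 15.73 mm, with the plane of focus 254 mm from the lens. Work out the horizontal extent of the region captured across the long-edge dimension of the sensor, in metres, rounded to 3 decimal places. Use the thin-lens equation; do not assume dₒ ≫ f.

0.719 m

Similar triangles through the lens centre give W/dₒ = w/dᵢ; with 1/f = 1/dₒ + 1/dᵢ this gives W = w·(dₒ − f)/f.
W = 25.8 mm × (254 − 8.8) / 8.8 = 25.8 × 27.8636 ≈ 718.882 mm = 0.718882 m.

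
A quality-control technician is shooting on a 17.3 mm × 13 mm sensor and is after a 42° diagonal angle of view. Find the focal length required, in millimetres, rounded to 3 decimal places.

28.187 mm

Sensor diagonal = √(17.3² + 13²) = √468.2900 ≈ 21.6400 mm.
From α = 2·arctan(d/2f) we get f = d / (2·tan(α/2)).
With d = 21.6400 mm and α/2 = 21°, tan(α/2) ≈ 0.38386, so f ≈ 21.6400 / 0.76773 ≈ 28.1871 mm.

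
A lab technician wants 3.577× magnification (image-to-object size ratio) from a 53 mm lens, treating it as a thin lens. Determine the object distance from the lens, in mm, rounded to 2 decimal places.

67.82 mm

With m = dᵢ/dₒ and 1/f = 1/dₒ + 1/dᵢ, substituting dᵢ = m·dₒ gives 1/f = (1 + 1/m)/dₒ, hence dₒ = f·(1 + 1/m).
dₒ = 53 × (1 + 1/3.577) = 53 × 1.27956 ≈ 67.817 mm.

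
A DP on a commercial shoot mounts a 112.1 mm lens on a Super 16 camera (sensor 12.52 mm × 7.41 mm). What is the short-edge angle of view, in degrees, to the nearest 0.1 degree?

Angle of view α = 2·arctan(h/2f) with h = 7.41 mm and f = 112.1 mm.
h/2f = 0.03305; arctan(0.03305) ≈ 1.8930°, so α ≈ 3.7860°.

3.8°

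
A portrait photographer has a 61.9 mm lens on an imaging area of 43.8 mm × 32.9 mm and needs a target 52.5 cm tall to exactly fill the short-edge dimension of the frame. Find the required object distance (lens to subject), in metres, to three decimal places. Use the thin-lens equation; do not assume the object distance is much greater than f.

W: 52.5 cm = 525 mm.
Magnification m = h/W = dᵢ/dₒ; combined with 1/f = 1/dₒ + 1/dᵢ this gives dₒ = f·(1 + W/h).
dₒ = 61.9 mm × (1 + 525/32.9) = 61.9 × 16.9574 ≈ 1049.666 mm = 1.04967 m.

1.050 m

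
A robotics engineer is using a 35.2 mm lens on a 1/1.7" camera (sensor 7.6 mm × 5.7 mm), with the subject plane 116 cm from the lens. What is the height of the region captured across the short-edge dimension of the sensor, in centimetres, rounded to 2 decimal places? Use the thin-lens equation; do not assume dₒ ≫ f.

dₒ: 116 cm = 1160 mm.
Similar triangles through the lens centre give W/dₒ = h/dᵢ; with 1/f = 1/dₒ + 1/dᵢ this gives W = h·(dₒ − f)/f.
W = 5.7 mm × (1160 − 35.2) / 35.2 = 5.7 × 31.9545 ≈ 182.141 mm = 18.2141 cm.

18.21 cm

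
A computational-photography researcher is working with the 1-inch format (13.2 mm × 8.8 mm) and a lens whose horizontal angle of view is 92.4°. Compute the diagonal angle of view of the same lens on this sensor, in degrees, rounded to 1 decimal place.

102.8°

From the horizontal AOV: f = 13.2 / (2·tan(46.2°)) = 13.2 / 2.08558 ≈ 6.3292 mm.
Sensor diagonal = √(13.2² + 8.8²) = √251.6800 ≈ 15.8644 mm.
Diagonal AOV = 2·arctan(15.8644 / (2 × 6.3292)) = 2·arctan(1.25328) ≈ 102.8267°.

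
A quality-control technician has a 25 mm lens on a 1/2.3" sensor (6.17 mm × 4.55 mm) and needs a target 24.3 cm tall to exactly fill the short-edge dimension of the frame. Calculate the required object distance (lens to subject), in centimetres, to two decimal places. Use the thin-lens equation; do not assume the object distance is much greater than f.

W: 24.3 cm = 243 mm.
Magnification m = h/W = dᵢ/dₒ; combined with 1/f = 1/dₒ + 1/dᵢ this gives dₒ = f·(1 + W/h).
dₒ = 25 mm × (1 + 243/4.55) = 25 × 54.4066 ≈ 1360.165 mm = 136.016 cm.

136.02 cm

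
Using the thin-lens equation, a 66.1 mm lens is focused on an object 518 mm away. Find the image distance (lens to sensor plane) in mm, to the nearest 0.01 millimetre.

75.77 mm

1/dᵢ = 1/f − 1/dₒ = 1/66.1 − 1/518 = 0.0131981 mm⁻¹.
dᵢ = 1/0.0131981 ≈ 75.7685 mm.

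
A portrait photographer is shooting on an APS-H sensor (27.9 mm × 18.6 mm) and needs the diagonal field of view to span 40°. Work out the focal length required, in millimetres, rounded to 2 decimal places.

46.06 mm

Sensor diagonal = √(27.9² + 18.6²) = √1124.3700 ≈ 33.5316 mm.
From α = 2·arctan(d/2f) we get f = d / (2·tan(α/2)).
With d = 33.5316 mm and α/2 = 20°, tan(α/2) ≈ 0.36397, so f ≈ 33.5316 / 0.72794 ≈ 46.0637 mm.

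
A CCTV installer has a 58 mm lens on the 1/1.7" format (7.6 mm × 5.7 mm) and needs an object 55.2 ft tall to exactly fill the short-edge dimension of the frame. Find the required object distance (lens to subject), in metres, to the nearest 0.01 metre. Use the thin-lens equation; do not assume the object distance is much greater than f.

W: 55.2 ft × 304.8 mm/ft = 16824.96 mm.
Magnification m = h/W = dᵢ/dₒ; combined with 1/f = 1/dₒ + 1/dᵢ this gives dₒ = f·(1 + W/h).
dₒ = 58 mm × (1 + 16825/5.7) = 58 × 2952.7473 ≈ 171259.342 mm = 171.259 m.

171.26 m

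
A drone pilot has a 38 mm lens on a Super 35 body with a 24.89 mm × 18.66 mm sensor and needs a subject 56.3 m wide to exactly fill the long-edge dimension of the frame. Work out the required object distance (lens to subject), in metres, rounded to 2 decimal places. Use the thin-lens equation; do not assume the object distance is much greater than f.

W: 56.3 m = 56300 mm.
Magnification m = w/W = dᵢ/dₒ; combined with 1/f = 1/dₒ + 1/dᵢ this gives dₒ = f·(1 + W/w).
dₒ = 38 mm × (1 + 56300/24.89) = 38 × 2262.9526 ≈ 85992.198 mm = 85.9922 m.

85.99 m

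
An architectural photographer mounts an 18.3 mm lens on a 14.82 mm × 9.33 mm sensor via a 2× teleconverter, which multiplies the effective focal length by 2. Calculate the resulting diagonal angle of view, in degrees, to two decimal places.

26.91°

Effective focal length f = 18.3 × 2 = 36.6 mm.
Sensor diagonal = √(14.82² + 9.33²) = √306.6813 ≈ 17.5123 mm.
α = 2·arctan(17.512 / (2 × 36.6)) = 2·arctan(0.23924) ≈ 26.9090°.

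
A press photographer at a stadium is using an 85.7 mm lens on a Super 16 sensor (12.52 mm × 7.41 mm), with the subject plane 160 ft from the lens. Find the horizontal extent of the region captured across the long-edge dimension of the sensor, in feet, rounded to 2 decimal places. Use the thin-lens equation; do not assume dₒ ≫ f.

23.33 ft

dₒ: 160 ft × 304.8 mm/ft = 48768.00 mm.
Similar triangles through the lens centre give W/dₒ = w/dᵢ; with 1/f = 1/dₒ + 1/dᵢ this gives W = w·(dₒ − f)/f.
W = 12.52 mm × (48768 − 85.7) / 85.7 = 12.52 × 568.0548 ≈ 7112.046 mm = 7112.046/304.8 ft = 23.3335 ft.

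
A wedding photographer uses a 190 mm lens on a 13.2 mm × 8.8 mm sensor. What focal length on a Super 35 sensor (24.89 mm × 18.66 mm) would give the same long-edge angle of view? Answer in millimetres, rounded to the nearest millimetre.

358 mm

Equal angle of view means equal width/f ratio, so f₂ = f₁ · (width₂/width₁) = 190 × 24.89/13.2.
f₂ = 190 × 1.88561 ≈ 358.265 mm.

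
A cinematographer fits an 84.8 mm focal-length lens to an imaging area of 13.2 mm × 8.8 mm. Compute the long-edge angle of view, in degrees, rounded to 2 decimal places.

Angle of view α = 2·arctan(w/2f) with w = 13.2 mm and f = 84.8 mm.
w/2f = 0.07783; arctan(0.07783) ≈ 4.4504°, so α ≈ 8.9007°.

8.90°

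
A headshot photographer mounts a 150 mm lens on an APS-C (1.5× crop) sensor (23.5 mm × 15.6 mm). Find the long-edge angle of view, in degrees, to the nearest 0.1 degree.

9.0°

Angle of view α = 2·arctan(w/2f) with w = 23.5 mm and f = 150 mm.
w/2f = 0.07833; arctan(0.07833) ≈ 4.4790°, so α ≈ 8.9580°.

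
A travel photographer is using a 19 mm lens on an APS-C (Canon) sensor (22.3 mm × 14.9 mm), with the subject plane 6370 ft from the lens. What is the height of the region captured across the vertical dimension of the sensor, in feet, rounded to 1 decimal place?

dₒ: 6370 ft × 304.8 mm/ft = 1941575.94 mm.
Similar triangles through the lens centre give W/dₒ = h/dᵢ; with 1/f = 1/dₒ + 1/dᵢ this gives W = h·(dₒ − f)/f.
W = 14.9 mm × (1.94158e+06 − 19) / 19 = 14.9 × 102187.2073 ≈ 1522589.388 mm = 1522589.388/304.8 ft = 4995.37 ft.

4995.4 ft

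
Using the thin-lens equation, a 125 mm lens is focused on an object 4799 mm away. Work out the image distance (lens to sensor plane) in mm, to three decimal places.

1/dᵢ = 1/f − 1/dₒ = 1/125 − 1/4799 = 0.0077916 mm⁻¹.
dᵢ = 1/0.0077916 ≈ 128.3430 mm.

128.343 mm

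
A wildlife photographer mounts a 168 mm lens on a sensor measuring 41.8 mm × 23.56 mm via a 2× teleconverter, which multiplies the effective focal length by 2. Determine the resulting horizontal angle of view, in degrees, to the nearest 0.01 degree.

7.12°

Effective focal length f = 168 × 2 = 336 mm.
α = 2·arctan(41.8 / (2 × 336)) = 2·arctan(0.06220) ≈ 7.1187°.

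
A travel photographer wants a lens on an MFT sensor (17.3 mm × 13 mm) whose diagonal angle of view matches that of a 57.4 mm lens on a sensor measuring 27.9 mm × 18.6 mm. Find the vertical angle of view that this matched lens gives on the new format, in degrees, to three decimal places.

Sensor diagonal = √(27.9² + 18.6²) = √1124.3700 ≈ 33.5316 mm.
Sensor diagonal = √(17.3² + 13²) = √468.2900 ≈ 21.6400 mm.
Equal diagonal AOV ⇒ f₂ = f₁ · 21.6400/33.5316 = 57.4 × 0.64536 ≈ 37.0437 mm.
Vertical AOV on the new format = 2·arctan(13 / (2 × 37.0437)) = 2·arctan(0.17547) ≈ 19.9046°.

19.905°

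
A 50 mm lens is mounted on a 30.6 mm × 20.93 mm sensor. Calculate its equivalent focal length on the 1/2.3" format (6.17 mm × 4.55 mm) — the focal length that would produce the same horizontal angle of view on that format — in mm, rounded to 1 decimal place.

Equal angle of view means equal width/f ratio, so f₂ = f₁ · (width₂/width₁) = 50 × 6.17/30.6.
f₂ = 50 × 0.20163 ≈ 10.082 mm.

10.1 mm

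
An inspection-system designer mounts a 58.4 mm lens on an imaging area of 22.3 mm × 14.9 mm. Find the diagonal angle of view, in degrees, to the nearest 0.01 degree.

Sensor diagonal = √(22.3² + 14.9²) = √719.3000 ≈ 26.8198 mm.
Angle of view α = 2·arctan(d/2f) with d = 26.8198 mm and f = 58.4 mm.
d/2f = 0.22962; arctan(0.22962) ≈ 12.9322°, so α ≈ 25.8643°.

25.86°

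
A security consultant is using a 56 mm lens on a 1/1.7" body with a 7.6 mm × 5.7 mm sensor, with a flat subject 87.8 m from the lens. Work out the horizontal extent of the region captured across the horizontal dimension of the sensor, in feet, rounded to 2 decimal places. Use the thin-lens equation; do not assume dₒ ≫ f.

dₒ: 87.8 m = 87800 mm.
Similar triangles through the lens centre give W/dₒ = w/dᵢ; with 1/f = 1/dₒ + 1/dᵢ this gives W = w·(dₒ − f)/f.
W = 7.6 mm × (87800 − 56) / 56 = 7.6 × 1566.8571 ≈ 11908.114 mm = 11908.114/304.8 ft = 39.0686 ft.

39.07 ft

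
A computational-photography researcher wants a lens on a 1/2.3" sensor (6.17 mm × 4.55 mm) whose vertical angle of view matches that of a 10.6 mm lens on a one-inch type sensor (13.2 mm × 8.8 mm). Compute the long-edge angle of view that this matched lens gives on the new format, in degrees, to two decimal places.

58.75°

Equal vertical AOV ⇒ f₂ = f₁ · 4.55/8.8 = 10.6 × 0.51705 ≈ 5.4807 mm.
Long-edge AOV on the new format = 2·arctan(6.17 / (2 × 5.4807)) = 2·arctan(0.56289) ≈ 58.7491°.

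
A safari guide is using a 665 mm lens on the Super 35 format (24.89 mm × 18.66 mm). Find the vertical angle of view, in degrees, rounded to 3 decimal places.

1.608°

Angle of view α = 2·arctan(h/2f) with h = 18.66 mm and f = 665 mm.
h/2f = 0.01403; arctan(0.01403) ≈ 0.8038°, so α ≈ 1.6076°.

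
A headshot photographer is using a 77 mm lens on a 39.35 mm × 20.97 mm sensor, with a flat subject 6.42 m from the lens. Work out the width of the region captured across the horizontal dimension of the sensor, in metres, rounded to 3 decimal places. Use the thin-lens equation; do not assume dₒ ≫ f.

dₒ: 6.42 m = 6420 mm.
Similar triangles through the lens centre give W/dₒ = w/dᵢ; with 1/f = 1/dₒ + 1/dᵢ this gives W = w·(dₒ − f)/f.
W = 39.35 mm × (6420 − 77) / 77 = 39.35 × 82.3766 ≈ 3241.520 mm = 3.24152 m.

3.242 m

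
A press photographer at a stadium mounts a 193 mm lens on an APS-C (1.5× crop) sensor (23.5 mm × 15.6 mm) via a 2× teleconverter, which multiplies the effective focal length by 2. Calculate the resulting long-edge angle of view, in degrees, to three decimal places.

Effective focal length f = 193 × 2 = 386 mm.
α = 2·arctan(23.5 / (2 × 386)) = 2·arctan(0.03044) ≈ 3.4871°.

3.487°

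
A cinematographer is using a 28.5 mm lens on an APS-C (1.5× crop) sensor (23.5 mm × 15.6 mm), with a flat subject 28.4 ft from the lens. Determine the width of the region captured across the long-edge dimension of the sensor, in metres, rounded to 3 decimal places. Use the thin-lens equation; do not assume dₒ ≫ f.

7.114 m

dₒ: 28.4 ft × 304.8 mm/ft = 8656.32 mm.
Similar triangles through the lens centre give W/dₒ = w/dᵢ; with 1/f = 1/dₒ + 1/dᵢ this gives W = w·(dₒ − f)/f.
W = 23.5 mm × (8656.32 − 28.5) / 28.5 = 23.5 × 302.7305 ≈ 7114.167 mm = 7.11417 m.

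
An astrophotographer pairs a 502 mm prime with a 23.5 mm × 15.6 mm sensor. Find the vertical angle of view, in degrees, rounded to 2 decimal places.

Angle of view α = 2·arctan(h/2f) with h = 15.6 mm and f = 502 mm.
h/2f = 0.01554; arctan(0.01554) ≈ 0.8902°, so α ≈ 1.7804°.

1.78°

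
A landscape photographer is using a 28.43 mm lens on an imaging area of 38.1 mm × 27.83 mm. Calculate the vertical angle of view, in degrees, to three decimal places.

Angle of view α = 2·arctan(h/2f) with h = 27.83 mm and f = 28.43 mm.
h/2f = 0.48945; arctan(0.48945) ≈ 26.0793°, so α ≈ 52.1587°.

52.159°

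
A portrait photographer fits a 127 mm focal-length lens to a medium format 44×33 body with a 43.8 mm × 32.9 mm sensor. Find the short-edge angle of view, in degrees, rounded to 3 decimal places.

Angle of view α = 2·arctan(h/2f) with h = 32.9 mm and f = 127 mm.
h/2f = 0.12953; arctan(0.12953) ≈ 7.3803°, so α ≈ 14.7606°.

14.761°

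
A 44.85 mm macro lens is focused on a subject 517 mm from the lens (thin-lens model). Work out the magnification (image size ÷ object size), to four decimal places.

0.0950×

Thin lens: 1/f = 1/dₒ + 1/dᵢ → 1/dᵢ = 1/44.85 − 1/517 = 0.0203623 mm⁻¹, so dᵢ ≈ 49.1103 mm.
Magnification m = dᵢ/dₒ = 49.1103/517 ≈ 0.09499.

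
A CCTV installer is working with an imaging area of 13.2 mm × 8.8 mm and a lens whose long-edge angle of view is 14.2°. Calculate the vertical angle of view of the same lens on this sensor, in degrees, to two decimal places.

9.49°

From the long-edge AOV: f = 13.2 / (2·tan(7.1°)) = 13.2 / 0.24911 ≈ 52.9880 mm.
Vertical AOV = 2·arctan(8.8 / (2 × 52.9880)) = 2·arctan(0.08304) ≈ 9.4936°.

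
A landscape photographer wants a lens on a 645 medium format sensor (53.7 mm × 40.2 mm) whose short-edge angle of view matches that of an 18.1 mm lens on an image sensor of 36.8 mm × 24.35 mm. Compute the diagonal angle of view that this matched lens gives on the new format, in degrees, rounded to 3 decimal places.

96.603°

Equal short-edge AOV ⇒ f₂ = f₁ · 40.2/24.35 = 18.1 × 1.65092 ≈ 29.8817 mm.
Sensor diagonal = √(53.7² + 40.2²) = √4499.7300 ≈ 67.0800 mm.
Diagonal AOV on the new format = 2·arctan(67.0800 / (2 × 29.8817)) = 2·arctan(1.12243) ≈ 96.6025°.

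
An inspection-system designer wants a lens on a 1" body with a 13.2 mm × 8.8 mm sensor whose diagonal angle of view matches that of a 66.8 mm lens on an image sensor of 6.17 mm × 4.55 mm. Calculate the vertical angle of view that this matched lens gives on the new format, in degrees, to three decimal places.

3.646°

Sensor diagonal = √(6.17² + 4.55²) = √58.7714 ≈ 7.6663 mm.
Sensor diagonal = √(13.2² + 8.8²) = √251.6800 ≈ 15.8644 mm.
Equal diagonal AOV ⇒ f₂ = f₁ · 15.8644/7.6663 = 66.8 × 2.06939 ≈ 138.2349 mm.
Vertical AOV on the new format = 2·arctan(8.8 / (2 × 138.2349)) = 2·arctan(0.03183) ≈ 3.6462°.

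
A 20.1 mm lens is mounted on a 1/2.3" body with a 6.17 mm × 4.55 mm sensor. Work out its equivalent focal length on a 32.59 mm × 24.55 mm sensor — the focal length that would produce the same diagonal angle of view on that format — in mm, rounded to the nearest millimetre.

107 mm

Sensor diagonal = √(6.17² + 4.55²) = √58.7714 ≈ 7.6663 mm.
Sensor diagonal = √(32.59² + 24.55²) = √1664.8106 ≈ 40.8021 mm.
Equal angle of view means equal diagonal/f ratio, so f₂ = f₁ · (diagonal₂/diagonal₁) = 20.1 × 40.8021/7.6663.
f₂ = 20.1 × 5.32230 ≈ 106.978 mm.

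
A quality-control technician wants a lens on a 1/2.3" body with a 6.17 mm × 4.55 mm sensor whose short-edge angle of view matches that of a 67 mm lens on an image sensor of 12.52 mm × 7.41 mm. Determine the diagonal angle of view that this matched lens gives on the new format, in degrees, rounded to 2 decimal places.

10.65°

Equal short-edge AOV ⇒ f₂ = f₁ · 4.55/7.41 = 67 × 0.61404 ≈ 41.1404 mm.
Sensor diagonal = √(6.17² + 4.55²) = √58.7714 ≈ 7.6663 mm.
Diagonal AOV on the new format = 2·arctan(7.6663 / (2 × 41.1404)) = 2·arctan(0.09317) ≈ 10.6460°.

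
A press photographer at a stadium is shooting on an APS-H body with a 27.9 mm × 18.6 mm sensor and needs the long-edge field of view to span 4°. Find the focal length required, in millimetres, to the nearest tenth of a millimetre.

From α = 2·arctan(w/2f) we get f = w / (2·tan(α/2)).
With w = 27.9 mm and α/2 = 2°, tan(α/2) ≈ 0.03492, so f ≈ 27.9 / 0.06984 ≈ 399.4757 mm.

399.5 mm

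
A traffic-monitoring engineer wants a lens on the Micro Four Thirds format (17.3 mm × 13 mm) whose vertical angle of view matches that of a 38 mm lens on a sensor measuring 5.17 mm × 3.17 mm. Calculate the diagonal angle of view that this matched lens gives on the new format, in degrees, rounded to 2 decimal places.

Equal vertical AOV ⇒ f₂ = f₁ · 13/3.17 = 38 × 4.10095 ≈ 155.8360 mm.
Sensor diagonal = √(17.3² + 13²) = √468.2900 ≈ 21.6400 mm.
Diagonal AOV on the new format = 2·arctan(21.6400 / (2 × 155.8360)) = 2·arctan(0.06943) ≈ 7.9436°.

7.94°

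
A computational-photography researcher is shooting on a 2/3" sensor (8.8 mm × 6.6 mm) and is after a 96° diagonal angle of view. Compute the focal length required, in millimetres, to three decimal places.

Sensor diagonal = √(8.8² + 6.6²) = √121.0000 ≈ 11.0000 mm.
From α = 2·arctan(d/2f) we get f = d / (2·tan(α/2)).
With d = 11.0000 mm and α/2 = 48°, tan(α/2) ≈ 1.11061, so f ≈ 11.0000 / 2.22123 ≈ 4.9522 mm.

4.952 mm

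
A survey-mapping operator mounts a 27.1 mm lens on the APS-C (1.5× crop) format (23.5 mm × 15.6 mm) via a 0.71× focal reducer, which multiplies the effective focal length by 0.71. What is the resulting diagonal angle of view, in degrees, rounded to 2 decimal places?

Effective focal length f = 27.1 × 0.71 = 19.241 mm.
Sensor diagonal = √(23.5² + 15.6²) = √795.6100 ≈ 28.2066 mm.
α = 2·arctan(28.207 / (2 × 19.241)) = 2·arctan(0.73298) ≈ 72.4814°.

72.48°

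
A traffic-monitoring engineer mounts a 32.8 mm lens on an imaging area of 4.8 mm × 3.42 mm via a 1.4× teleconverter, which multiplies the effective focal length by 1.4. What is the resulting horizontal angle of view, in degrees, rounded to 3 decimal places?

Effective focal length f = 32.8 × 1.4 = 45.92 mm.
α = 2·arctan(4.8 / (2 × 45.92)) = 2·arctan(0.05226) ≈ 5.9837°.

5.984°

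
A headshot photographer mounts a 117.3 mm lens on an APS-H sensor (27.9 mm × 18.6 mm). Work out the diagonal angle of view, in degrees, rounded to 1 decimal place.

Sensor diagonal = √(27.9² + 18.6²) = √1124.3700 ≈ 33.5316 mm.
Angle of view α = 2·arctan(d/2f) with d = 33.5316 mm and f = 117.3 mm.
d/2f = 0.14293; arctan(0.14293) ≈ 8.1343°, so α ≈ 16.2685°.

16.3°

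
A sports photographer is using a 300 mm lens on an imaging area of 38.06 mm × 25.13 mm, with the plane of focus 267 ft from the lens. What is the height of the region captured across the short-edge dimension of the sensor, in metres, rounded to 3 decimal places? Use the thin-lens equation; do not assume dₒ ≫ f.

dₒ: 267 ft × 304.8 mm/ft = 81381.60 mm.
Similar triangles through the lens centre give W/dₒ = h/dᵢ; with 1/f = 1/dₒ + 1/dᵢ this gives W = h·(dₒ − f)/f.
W = 25.13 mm × (81381.6 − 300) / 300 = 25.13 × 270.2720 ≈ 6791.935 mm = 6.79194 m.

6.792 m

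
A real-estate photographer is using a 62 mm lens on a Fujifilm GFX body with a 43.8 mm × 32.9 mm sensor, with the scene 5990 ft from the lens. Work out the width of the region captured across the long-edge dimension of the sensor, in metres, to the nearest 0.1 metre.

1289.8 m

dₒ: 5990 ft × 304.8 mm/ft = 1825751.94 mm.
Similar triangles through the lens centre give W/dₒ = w/dᵢ; with 1/f = 1/dₒ + 1/dᵢ this gives W = w·(dₒ − f)/f.
W = 43.8 mm × (1.82575e+06 − 62) / 62 = 43.8 × 29446.6120 ≈ 1289761.604 mm = 1289.76 m.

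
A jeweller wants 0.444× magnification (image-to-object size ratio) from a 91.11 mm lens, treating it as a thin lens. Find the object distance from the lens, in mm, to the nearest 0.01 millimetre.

296.31 mm

With m = dᵢ/dₒ and 1/f = 1/dₒ + 1/dᵢ, substituting dᵢ = m·dₒ gives 1/f = (1 + 1/m)/dₒ, hence dₒ = f·(1 + 1/m).
dₒ = 91.11 × (1 + 1/0.444) = 91.11 × 3.25225 ≈ 296.313 mm.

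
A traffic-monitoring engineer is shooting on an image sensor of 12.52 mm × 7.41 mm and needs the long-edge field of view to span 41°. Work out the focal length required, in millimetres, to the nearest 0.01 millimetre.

16.74 mm

From α = 2·arctan(w/2f) we get f = w / (2·tan(α/2)).
With w = 12.52 mm and α/2 = 20.5°, tan(α/2) ≈ 0.37388, so f ≈ 12.52 / 0.74777 ≈ 16.7431 mm.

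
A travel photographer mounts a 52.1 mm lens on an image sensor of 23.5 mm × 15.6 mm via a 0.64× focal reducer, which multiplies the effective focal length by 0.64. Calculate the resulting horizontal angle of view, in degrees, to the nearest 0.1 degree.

38.8°

Effective focal length f = 52.1 × 0.64 = 33.344 mm.
α = 2·arctan(23.5 / (2 × 33.344)) = 2·arctan(0.35239) ≈ 38.8236°.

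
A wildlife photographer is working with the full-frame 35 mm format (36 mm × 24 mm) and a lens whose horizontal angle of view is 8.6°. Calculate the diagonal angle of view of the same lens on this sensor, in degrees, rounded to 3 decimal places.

10.327°

From the horizontal AOV: f = 36 / (2·tan(4.3°)) = 36 / 0.15038 ≈ 239.3923 mm.
Sensor diagonal = √(36² + 24²) = √1872.0000 ≈ 43.2666 mm.
Diagonal AOV = 2·arctan(43.2666 / (2 × 239.3923)) = 2·arctan(0.09037) ≈ 10.3273°.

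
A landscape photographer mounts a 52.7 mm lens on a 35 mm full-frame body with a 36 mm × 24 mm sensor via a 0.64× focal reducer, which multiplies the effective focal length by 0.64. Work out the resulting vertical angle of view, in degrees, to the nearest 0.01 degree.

39.17°

Effective focal length f = 52.7 × 0.64 = 33.728 mm.
α = 2·arctan(24 / (2 × 33.728)) = 2·arctan(0.35579) ≈ 39.1698°.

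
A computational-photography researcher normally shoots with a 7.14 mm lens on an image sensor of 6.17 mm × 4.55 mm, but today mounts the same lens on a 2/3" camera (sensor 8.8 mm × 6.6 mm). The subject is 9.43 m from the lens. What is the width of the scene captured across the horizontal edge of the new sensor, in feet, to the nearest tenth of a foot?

The focal length stays 7.14 mm; the relevant sensor dimension is now w = 8.8 mm. Object distance dₒ = 9.43 m = 9430 mm.
Thin-lens field width W = w·(dₒ − f)/f = 8.8 × (9430 − 7.14)/7.14 ≈ 11613.609 mm = 11613.609/304.8 ft = 38.1024 ft.

38.1 ft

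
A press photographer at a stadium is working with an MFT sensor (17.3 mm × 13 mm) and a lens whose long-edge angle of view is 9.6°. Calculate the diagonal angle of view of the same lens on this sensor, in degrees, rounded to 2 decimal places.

From the long-edge AOV: f = 17.3 / (2·tan(4.8°)) = 17.3 / 0.16794 ≈ 103.0101 mm.
Sensor diagonal = √(17.3² + 13²) = √468.2900 ≈ 21.6400 mm.
Diagonal AOV = 2·arctan(21.6400 / (2 × 103.0101)) = 2·arctan(0.10504) ≈ 11.9925°.

11.99°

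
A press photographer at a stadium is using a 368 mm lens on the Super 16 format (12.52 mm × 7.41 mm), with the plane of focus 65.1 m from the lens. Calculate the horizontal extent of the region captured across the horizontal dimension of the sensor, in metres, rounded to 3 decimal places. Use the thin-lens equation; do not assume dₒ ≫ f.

2.202 m

dₒ: 65.1 m = 65100 mm.
Similar triangles through the lens centre give W/dₒ = w/dᵢ; with 1/f = 1/dₒ + 1/dᵢ this gives W = w·(dₒ − f)/f.
W = 12.52 mm × (65100 − 368) / 368 = 12.52 × 175.9022 ≈ 2202.295 mm = 2.2023 m.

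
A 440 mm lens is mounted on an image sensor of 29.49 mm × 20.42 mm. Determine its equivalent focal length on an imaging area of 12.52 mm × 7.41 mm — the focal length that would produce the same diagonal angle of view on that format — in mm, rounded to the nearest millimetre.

Sensor diagonal = √(29.49² + 20.42²) = √1286.6365 ≈ 35.8697 mm.
Sensor diagonal = √(12.52² + 7.41²) = √211.6585 ≈ 14.5485 mm.
Equal angle of view means equal diagonal/f ratio, so f₂ = f₁ · (diagonal₂/diagonal₁) = 440 × 14.5485/35.8697.
f₂ = 440 × 0.40559 ≈ 178.461 mm.

178 mm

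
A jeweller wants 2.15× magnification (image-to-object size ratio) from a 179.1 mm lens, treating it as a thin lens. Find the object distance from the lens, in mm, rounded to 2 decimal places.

262.40 mm

With m = dᵢ/dₒ and 1/f = 1/dₒ + 1/dᵢ, substituting dᵢ = m·dₒ gives 1/f = (1 + 1/m)/dₒ, hence dₒ = f·(1 + 1/m).
dₒ = 179.1 × (1 + 1/2.15) = 179.1 × 1.46512 ≈ 262.402 mm.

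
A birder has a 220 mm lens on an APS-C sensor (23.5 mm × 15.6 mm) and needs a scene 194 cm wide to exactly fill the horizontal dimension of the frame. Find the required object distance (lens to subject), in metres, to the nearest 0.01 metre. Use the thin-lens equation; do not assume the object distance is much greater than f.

W: 194 cm = 1940 mm.
Magnification m = w/W = dᵢ/dₒ; combined with 1/f = 1/dₒ + 1/dᵢ this gives dₒ = f·(1 + W/w).
dₒ = 220 mm × (1 + 1940/23.5) = 220 × 83.5532 ≈ 18381.702 mm = 18.3817 m.

18.38 m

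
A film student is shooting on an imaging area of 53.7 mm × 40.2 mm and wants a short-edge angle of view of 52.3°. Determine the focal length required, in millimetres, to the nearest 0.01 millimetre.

From α = 2·arctan(h/2f) we get f = h / (2·tan(α/2)).
With h = 40.2 mm and α/2 = 26.15°, tan(α/2) ≈ 0.49098, so f ≈ 40.2 / 0.98196 ≈ 40.9387 mm.

40.94 mm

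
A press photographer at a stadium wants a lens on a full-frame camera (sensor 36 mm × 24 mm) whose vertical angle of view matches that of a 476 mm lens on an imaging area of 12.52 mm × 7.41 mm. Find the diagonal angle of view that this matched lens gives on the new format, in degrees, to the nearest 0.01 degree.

1.61°

Equal vertical AOV ⇒ f₂ = f₁ · 24/7.41 = 476 × 3.23887 ≈ 1541.7004 mm.
Sensor diagonal = √(36² + 24²) = √1872.0000 ≈ 43.2666 mm.
Diagonal AOV on the new format = 2·arctan(43.2666 / (2 × 1541.7004)) = 2·arctan(0.01403) ≈ 1.6079°.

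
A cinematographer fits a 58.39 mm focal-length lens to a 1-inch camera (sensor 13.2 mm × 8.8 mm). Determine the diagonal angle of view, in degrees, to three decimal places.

Sensor diagonal = √(13.2² + 8.8²) = √251.6800 ≈ 15.8644 mm.
Angle of view α = 2·arctan(d/2f) with d = 15.8644 mm and f = 58.39 mm.
d/2f = 0.13585; arctan(0.13585) ≈ 7.7362°, so α ≈ 15.4724°.

15.472°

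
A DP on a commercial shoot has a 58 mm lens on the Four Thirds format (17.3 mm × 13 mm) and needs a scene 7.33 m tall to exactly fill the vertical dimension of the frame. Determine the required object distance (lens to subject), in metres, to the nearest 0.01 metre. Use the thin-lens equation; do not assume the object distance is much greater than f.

32.76 m

W: 7.33 m = 7330 mm.
Magnification m = h/W = dᵢ/dₒ; combined with 1/f = 1/dₒ + 1/dᵢ this gives dₒ = f·(1 + W/h).
dₒ = 58 mm × (1 + 7330/13) = 58 × 564.8462 ≈ 32761.077 mm = 32.7611 m.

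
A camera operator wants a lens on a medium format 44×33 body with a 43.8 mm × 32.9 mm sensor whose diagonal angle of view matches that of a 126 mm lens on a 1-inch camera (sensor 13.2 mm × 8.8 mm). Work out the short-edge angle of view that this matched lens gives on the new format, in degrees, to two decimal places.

4.33°

Sensor diagonal = √(13.2² + 8.8²) = √251.6800 ≈ 15.8644 mm.
Sensor diagonal = √(43.8² + 32.9²) = √3000.8500 ≈ 54.7800 mm.
Equal diagonal AOV ⇒ f₂ = f₁ · 54.7800/15.8644 = 126 × 3.45301 ≈ 435.0792 mm.
Short-edge AOV on the new format = 2·arctan(32.9 / (2 × 435.0792)) = 2·arctan(0.03781) ≈ 4.3306°.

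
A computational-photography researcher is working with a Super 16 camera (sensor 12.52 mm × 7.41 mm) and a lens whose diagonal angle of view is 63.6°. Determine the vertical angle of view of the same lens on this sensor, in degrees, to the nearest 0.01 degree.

Sensor diagonal = √(12.52² + 7.41²) = √211.6585 ≈ 14.5485 mm.
From the diagonal AOV: f = 14.5485 / (2·tan(31.8°)) = 14.5485 / 1.24005 ≈ 11.7322 mm.
Vertical AOV = 2·arctan(7.41 / (2 × 11.7322)) = 2·arctan(0.31580) ≈ 35.0521°.

35.05°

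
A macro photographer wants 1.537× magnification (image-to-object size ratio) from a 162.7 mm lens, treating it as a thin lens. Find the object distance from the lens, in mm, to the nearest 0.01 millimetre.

268.56 mm

With m = dᵢ/dₒ and 1/f = 1/dₒ + 1/dᵢ, substituting dᵢ = m·dₒ gives 1/f = (1 + 1/m)/dₒ, hence dₒ = f·(1 + 1/m).
dₒ = 162.7 × (1 + 1/1.537) = 162.7 × 1.65062 ≈ 268.556 mm.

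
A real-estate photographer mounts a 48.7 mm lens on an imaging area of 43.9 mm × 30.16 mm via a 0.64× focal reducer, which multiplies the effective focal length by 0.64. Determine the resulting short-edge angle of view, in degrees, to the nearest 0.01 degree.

Effective focal length f = 48.7 × 0.64 = 31.168 mm.
α = 2·arctan(30.16 / (2 × 31.168)) = 2·arctan(0.48383) ≈ 51.6381°.

51.64°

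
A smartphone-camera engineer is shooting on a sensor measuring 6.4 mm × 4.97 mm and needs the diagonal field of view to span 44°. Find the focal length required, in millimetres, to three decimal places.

10.028 mm

Sensor diagonal = √(6.4² + 4.97²) = √65.6609 ≈ 8.1031 mm.
From α = 2·arctan(d/2f) we get f = d / (2·tan(α/2)).
With d = 8.1031 mm and α/2 = 22°, tan(α/2) ≈ 0.40403, so f ≈ 8.1031 / 0.80805 ≈ 10.0280 mm.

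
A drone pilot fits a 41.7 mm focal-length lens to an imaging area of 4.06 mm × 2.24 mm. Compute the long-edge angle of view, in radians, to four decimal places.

Angle of view α = 2·arctan(w/2f) with w = 4.06 mm and f = 41.7 mm.
w/2f = 0.04868; arctan(0.04868) ≈ 0.0486 rad, so α ≈ 0.0973 rad.

0.0973 rad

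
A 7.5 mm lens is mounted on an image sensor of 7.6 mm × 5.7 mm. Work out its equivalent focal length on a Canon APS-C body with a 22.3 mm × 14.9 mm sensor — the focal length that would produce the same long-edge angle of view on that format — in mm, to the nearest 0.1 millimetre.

22.0 mm

Equal angle of view means equal width/f ratio, so f₂ = f₁ · (width₂/width₁) = 7.5 × 22.3/7.6.
f₂ = 7.5 × 2.93421 ≈ 22.007 mm.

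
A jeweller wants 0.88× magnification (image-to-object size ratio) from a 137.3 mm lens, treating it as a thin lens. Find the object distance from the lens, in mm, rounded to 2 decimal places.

With m = dᵢ/dₒ and 1/f = 1/dₒ + 1/dᵢ, substituting dᵢ = m·dₒ gives 1/f = (1 + 1/m)/dₒ, hence dₒ = f·(1 + 1/m).
dₒ = 137.3 × (1 + 1/0.88) = 137.3 × 2.13636 ≈ 293.323 mm.

293.32 mm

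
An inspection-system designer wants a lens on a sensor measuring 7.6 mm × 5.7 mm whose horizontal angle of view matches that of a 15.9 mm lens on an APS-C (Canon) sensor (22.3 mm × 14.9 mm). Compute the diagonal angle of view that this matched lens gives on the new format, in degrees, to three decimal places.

82.474°

Equal horizontal AOV ⇒ f₂ = f₁ · 7.6/22.3 = 15.9 × 0.34081 ≈ 5.4188 mm.
Sensor diagonal = √(7.6² + 5.7²) = √90.2500 ≈ 9.5000 mm.
Diagonal AOV on the new format = 2·arctan(9.5000 / (2 × 5.4188)) = 2·arctan(0.87657) ≈ 82.4738°.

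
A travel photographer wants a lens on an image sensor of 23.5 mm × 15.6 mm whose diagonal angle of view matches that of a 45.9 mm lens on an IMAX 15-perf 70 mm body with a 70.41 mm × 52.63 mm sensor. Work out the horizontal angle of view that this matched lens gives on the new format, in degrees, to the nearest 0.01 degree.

77.17°

Sensor diagonal = √(70.41² + 52.63²) = √7727.4850 ≈ 87.9061 mm.
Sensor diagonal = √(23.5² + 15.6²) = √795.6100 ≈ 28.2066 mm.
Equal diagonal AOV ⇒ f₂ = f₁ · 28.2066/87.9061 = 45.9 × 0.32087 ≈ 14.7280 mm.
Horizontal AOV on the new format = 2·arctan(23.5 / (2 × 14.7280)) = 2·arctan(0.79780) ≈ 77.1657°.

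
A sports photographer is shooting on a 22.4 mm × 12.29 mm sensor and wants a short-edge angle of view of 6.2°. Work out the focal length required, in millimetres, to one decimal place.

From α = 2·arctan(h/2f) we get f = h / (2·tan(α/2)).
With h = 12.29 mm and α/2 = 3.1°, tan(α/2) ≈ 0.05416, so f ≈ 12.29 / 0.10832 ≈ 113.4642 mm.

113.5 mm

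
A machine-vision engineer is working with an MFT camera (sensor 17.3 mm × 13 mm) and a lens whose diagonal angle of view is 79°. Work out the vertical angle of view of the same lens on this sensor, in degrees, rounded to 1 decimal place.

Sensor diagonal = √(17.3² + 13²) = √468.2900 ≈ 21.6400 mm.
From the diagonal AOV: f = 21.6400 / (2·tan(39.5°)) = 21.6400 / 1.64867 ≈ 13.1257 mm.
Vertical AOV = 2·arctan(13 / (2 × 13.1257)) = 2·arctan(0.49521) ≈ 52.6902°.

52.7°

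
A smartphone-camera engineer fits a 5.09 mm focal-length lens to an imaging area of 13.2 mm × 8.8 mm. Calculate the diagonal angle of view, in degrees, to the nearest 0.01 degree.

Sensor diagonal = √(13.2² + 8.8²) = √251.6800 ≈ 15.8644 mm.
Angle of view α = 2·arctan(d/2f) with d = 15.8644 mm and f = 5.09 mm.
d/2f = 1.55839; arctan(1.55839) ≈ 57.3122°, so α ≈ 114.6245°.

114.62°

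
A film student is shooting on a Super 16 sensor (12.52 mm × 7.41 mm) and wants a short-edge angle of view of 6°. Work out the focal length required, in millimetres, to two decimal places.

From α = 2·arctan(h/2f) we get f = h / (2·tan(α/2)).
With h = 7.41 mm and α/2 = 3°, tan(α/2) ≈ 0.05241, so f ≈ 7.41 / 0.10482 ≈ 70.6956 mm.

70.70 mm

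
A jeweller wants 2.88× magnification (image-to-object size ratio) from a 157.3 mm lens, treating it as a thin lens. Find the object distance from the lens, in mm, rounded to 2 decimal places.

211.92 mm

With m = dᵢ/dₒ and 1/f = 1/dₒ + 1/dᵢ, substituting dᵢ = m·dₒ gives 1/f = (1 + 1/m)/dₒ, hence dₒ = f·(1 + 1/m).
dₒ = 157.3 × (1 + 1/2.88) = 157.3 × 1.34722 ≈ 211.918 mm.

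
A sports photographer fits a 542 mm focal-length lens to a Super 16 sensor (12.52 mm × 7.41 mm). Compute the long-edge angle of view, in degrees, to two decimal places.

Angle of view α = 2·arctan(w/2f) with w = 12.52 mm and f = 542 mm.
w/2f = 0.01155; arctan(0.01155) ≈ 0.6617°, so α ≈ 1.3235°.

1.32°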